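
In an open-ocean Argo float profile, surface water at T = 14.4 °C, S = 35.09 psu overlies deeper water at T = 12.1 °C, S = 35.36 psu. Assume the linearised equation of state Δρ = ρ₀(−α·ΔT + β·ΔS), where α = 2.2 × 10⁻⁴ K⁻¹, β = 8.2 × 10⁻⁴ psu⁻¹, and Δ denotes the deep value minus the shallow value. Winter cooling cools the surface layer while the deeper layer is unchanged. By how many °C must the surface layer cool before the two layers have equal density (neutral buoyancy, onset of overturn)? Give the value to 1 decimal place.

3.3 °C

Neutral buoyancy requires Δρ = 0, i.e. −α(T_deep − T_surf′) + β(S_deep − S_surf) = 0.
T_surf′ = T_deep − (β/α)·ΔS = 12.1 − (8.2 × 10⁻⁴/2.2 × 10⁻⁴)·(+0.27) = 11.094 °C.
Cooling required: 14.4 − (11.094) = 3.306 °C.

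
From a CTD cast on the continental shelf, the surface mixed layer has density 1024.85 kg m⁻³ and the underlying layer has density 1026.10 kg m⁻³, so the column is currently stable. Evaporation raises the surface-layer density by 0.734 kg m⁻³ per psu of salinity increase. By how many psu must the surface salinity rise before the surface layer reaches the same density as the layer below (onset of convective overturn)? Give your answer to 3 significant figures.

Density deficit of the surface layer: 1026.10 − 1024.85 = 1.25 kg m⁻³.
Required change = 1.25 / 0.734 = 1.70 psu.

1.70 psu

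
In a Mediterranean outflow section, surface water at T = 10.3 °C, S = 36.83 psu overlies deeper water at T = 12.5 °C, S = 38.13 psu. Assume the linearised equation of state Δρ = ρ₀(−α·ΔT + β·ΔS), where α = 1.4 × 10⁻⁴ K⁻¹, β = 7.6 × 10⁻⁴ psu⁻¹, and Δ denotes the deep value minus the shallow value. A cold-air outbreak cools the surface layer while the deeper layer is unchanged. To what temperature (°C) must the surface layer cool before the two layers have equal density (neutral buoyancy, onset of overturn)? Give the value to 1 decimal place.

Neutral buoyancy requires Δρ = 0, i.e. −α(T_deep − T_surf′) + β(S_deep − S_surf) = 0.
T_surf′ = T_deep − (β/α)·ΔS = 12.5 − (7.6 × 10⁻⁴/1.4 × 10⁻⁴)·(+1.30) = 5.443 °C.
Cooling required: 10.3 − (5.443) = 4.857 °C.

5.4 °C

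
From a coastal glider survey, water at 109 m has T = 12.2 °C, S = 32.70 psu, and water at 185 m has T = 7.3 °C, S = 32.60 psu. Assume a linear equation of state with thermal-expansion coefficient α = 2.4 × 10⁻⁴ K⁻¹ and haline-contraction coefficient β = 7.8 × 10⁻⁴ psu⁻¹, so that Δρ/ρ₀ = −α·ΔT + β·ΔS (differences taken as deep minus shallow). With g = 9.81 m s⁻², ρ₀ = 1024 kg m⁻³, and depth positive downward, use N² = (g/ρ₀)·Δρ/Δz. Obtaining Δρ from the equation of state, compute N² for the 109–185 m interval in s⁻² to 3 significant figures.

ΔT = -4.9 K, ΔS = -0.10 psu (deep − shallow).
Δρ/ρ₀ = −αΔT + βΔS = 1.176 × 10⁻³ − 7.80 × 10⁻⁵ = 1.098 × 10⁻³, so Δρ ≈ 1.124 kg m⁻³.
N² = (g/ρ₀)·Δρ/Δz = g·(Δρ/ρ₀)/Δz = 9.81 × 1.098 × 10⁻³ / 76 = 1.4173 × 10⁻⁴ s⁻² ≈ 1.42 × 10⁻⁴ s⁻².

1.42 × 10⁻⁴ s⁻²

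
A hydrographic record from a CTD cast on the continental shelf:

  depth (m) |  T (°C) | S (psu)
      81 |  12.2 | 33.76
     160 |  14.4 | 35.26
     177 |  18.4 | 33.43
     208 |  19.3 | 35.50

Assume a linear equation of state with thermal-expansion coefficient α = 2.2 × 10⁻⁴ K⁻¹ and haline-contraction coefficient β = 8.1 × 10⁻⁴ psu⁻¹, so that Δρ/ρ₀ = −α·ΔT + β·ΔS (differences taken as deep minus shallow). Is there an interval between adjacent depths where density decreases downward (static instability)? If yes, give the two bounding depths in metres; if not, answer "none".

Evaluate Δρ/ρ₀ = −αΔT + βΔS across each adjacent pair:
  81–160 m: −αΔT+βΔS = −(2.2 × 10⁻⁴)(+2.2)+(8.1 × 10⁻⁴)(+1.50) = 7.3 × 10⁻⁴ → stable
  160–177 m: −αΔT+βΔS = −(2.2 × 10⁻⁴)(+4.0)+(8.1 × 10⁻⁴)(-1.83) = -2.4 × 10⁻³ → UNSTABLE
  177–208 m: −αΔT+βΔS = −(2.2 × 10⁻⁴)(+0.9)+(8.1 × 10⁻⁴)(+2.07) = 1.5 × 10⁻³ → stable
The 160–177 m interval has Δρ < 0: lighter water underlies denser water.

160–177 m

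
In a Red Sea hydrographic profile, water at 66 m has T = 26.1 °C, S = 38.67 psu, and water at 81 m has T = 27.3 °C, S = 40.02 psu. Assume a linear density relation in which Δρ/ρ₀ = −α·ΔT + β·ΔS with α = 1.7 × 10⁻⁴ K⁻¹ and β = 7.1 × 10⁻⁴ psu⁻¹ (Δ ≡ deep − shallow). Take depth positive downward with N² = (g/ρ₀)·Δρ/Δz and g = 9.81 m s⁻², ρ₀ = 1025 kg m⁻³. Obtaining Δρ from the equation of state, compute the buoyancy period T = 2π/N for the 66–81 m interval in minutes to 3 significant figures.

4.71 min

ΔT = +1.2 K, ΔS = +1.35 psu (deep − shallow).
Δρ/ρ₀ = −αΔT + βΔS = -2.04 × 10⁻⁴ + 9.585 × 10⁻⁴ = 7.545 × 10⁻⁴, so Δρ ≈ 0.7734 kg m⁻³.
N² = (g/ρ₀)·Δρ/Δz = g·(Δρ/ρ₀)/Δz = 9.81 × 7.545 × 10⁻⁴ / 15 = 4.9344 × 10⁻⁴ s⁻².
N = √(4.9344 × 10⁻⁴) = 0.022214 rad s⁻¹ → T = 2π/N = 282.85 s = 4.7142 min ≈ 4.71 min.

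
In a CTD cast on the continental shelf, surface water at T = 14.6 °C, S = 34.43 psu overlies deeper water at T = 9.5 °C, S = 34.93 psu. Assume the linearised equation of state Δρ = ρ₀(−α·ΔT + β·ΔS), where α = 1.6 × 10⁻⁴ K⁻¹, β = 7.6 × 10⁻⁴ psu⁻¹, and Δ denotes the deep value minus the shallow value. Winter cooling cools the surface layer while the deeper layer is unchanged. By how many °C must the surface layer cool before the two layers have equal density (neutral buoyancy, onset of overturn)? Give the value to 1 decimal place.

7.5 °C

Neutral buoyancy requires Δρ = 0, i.e. −α(T_deep − T_surf′) + β(S_deep − S_surf) = 0.
T_surf′ = T_deep − (β/α)·ΔS = 9.5 − (7.6 × 10⁻⁴/1.6 × 10⁻⁴)·(+0.50) = 7.125 °C.
Cooling required: 14.6 − (7.125) = 7.475 °C.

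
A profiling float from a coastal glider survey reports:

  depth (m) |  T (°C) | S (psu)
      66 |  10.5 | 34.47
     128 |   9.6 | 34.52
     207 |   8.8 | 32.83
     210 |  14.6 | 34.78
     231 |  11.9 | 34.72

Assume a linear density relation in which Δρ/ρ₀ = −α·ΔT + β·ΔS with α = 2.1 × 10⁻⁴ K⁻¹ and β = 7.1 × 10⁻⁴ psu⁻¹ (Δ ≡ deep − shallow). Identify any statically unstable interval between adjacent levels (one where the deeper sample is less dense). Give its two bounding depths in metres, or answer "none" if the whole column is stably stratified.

Evaluate Δρ/ρ₀ = −αΔT + βΔS across each adjacent pair:
  66–128 m: −αΔT+βΔS = −(2.1 × 10⁻⁴)(-0.9)+(7.1 × 10⁻⁴)(+0.05) = 2.2 × 10⁻⁴ → stable
  128–207 m: −αΔT+βΔS = −(2.1 × 10⁻⁴)(-0.8)+(7.1 × 10⁻⁴)(-1.69) = -1.0 × 10⁻³ → UNSTABLE
  207–210 m: −αΔT+βΔS = −(2.1 × 10⁻⁴)(+5.8)+(7.1 × 10⁻⁴)(+1.95) = 1.7 × 10⁻⁴ → stable
  210–231 m: −αΔT+βΔS = −(2.1 × 10⁻⁴)(-2.7)+(7.1 × 10⁻⁴)(-0.06) = 5.2 × 10⁻⁴ → stable
The 128–207 m interval has Δρ < 0: lighter water underlies denser water.

128–207 m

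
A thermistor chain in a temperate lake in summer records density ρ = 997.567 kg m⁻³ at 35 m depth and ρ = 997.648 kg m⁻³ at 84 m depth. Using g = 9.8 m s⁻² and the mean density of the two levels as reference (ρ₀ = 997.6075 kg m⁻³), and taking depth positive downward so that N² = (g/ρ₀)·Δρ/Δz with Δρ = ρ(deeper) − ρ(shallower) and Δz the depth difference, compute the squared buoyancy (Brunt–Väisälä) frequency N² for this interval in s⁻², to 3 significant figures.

Δρ = 997.648 − 997.567 = 0.081 kg m⁻³ over Δz = 84 − 35 = 49 m.
N² = (9.8/997.6075) × (0.081/49) = 1.6239 × 10⁻⁵ s⁻² ≈ 1.62 × 10⁻⁵ s⁻².

1.62 × 10⁻⁵ s⁻²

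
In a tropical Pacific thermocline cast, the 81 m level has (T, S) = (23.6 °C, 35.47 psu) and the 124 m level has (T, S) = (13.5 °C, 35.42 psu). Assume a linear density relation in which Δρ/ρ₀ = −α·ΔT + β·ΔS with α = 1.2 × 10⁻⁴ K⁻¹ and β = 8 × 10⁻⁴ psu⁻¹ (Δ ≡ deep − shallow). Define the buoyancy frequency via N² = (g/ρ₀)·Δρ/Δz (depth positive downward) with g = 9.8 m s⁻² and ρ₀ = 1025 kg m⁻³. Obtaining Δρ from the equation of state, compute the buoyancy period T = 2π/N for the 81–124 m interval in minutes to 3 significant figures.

ΔT = -10.1 K, ΔS = -0.05 psu (deep − shallow).
Δρ/ρ₀ = −αΔT + βΔS = 1.212 × 10⁻³ − 4.00 × 10⁻⁵ = 1.172 × 10⁻³, so Δρ ≈ 1.201 kg m⁻³.
N² = (g/ρ₀)·Δρ/Δz = g·(Δρ/ρ₀)/Δz = 9.8 × 1.172 × 10⁻³ / 43 = 2.6711 × 10⁻⁴ s⁻².
N = √(2.6711 × 10⁻⁴) = 0.016344 rad s⁻¹ → T = 2π/N = 384.43 s = 6.4072 min ≈ 6.41 min.

6.41 min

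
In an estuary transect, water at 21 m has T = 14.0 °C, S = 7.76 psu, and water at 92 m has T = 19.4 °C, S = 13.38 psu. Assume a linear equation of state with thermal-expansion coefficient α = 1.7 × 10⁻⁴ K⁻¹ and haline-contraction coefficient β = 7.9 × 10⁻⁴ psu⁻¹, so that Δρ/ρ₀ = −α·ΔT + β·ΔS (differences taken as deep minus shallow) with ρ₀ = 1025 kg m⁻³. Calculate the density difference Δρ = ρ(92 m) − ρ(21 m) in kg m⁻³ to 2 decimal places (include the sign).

ΔT = +5.4 K, ΔS = +5.62 psu (deep − shallow).
Δρ/ρ₀ = −(1.7 × 10⁻⁴)(+5.4) + (7.9 × 10⁻⁴)(+5.62) = 3.5218 × 10⁻³.
Δρ = 1025 × (3.5218 × 10⁻³) = +3.61 kg m⁻³.
Positive Δρ: denser below, stable.

+3.61 kg m⁻³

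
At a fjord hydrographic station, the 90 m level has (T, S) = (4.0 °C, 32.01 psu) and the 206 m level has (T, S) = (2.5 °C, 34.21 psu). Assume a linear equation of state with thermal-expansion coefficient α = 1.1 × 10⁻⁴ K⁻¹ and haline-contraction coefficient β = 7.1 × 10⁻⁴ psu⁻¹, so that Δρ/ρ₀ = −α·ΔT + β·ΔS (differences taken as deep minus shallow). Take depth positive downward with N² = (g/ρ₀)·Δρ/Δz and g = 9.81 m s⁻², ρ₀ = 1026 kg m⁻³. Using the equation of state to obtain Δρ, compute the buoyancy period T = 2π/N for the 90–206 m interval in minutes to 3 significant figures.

8.67 min

ΔT = -1.5 K, ΔS = +2.20 psu (deep − shallow).
Δρ/ρ₀ = −αΔT + βΔS = 1.65 × 10⁻⁴ + 1.562 × 10⁻³ = 1.727 × 10⁻³, so Δρ ≈ 1.772 kg m⁻³.
N² = (g/ρ₀)·Δρ/Δz = g·(Δρ/ρ₀)/Δz = 9.81 × 1.727 × 10⁻³ / 116 = 1.4605 × 10⁻⁴ s⁻².
N = √(1.4605 × 10⁻⁴) = 0.012085 rad s⁻¹ → T = 2π/N = 519.92 s = 8.6653 min ≈ 8.67 min.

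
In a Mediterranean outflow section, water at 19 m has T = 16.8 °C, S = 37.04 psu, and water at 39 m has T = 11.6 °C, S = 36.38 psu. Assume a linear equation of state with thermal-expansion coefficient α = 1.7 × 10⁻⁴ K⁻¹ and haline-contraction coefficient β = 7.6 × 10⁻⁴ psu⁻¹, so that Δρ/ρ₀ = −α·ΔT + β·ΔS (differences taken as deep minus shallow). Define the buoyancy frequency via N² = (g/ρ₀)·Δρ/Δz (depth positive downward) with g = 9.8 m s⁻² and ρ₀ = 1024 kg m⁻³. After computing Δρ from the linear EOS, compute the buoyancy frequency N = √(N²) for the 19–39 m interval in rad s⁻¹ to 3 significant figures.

ΔT = -5.2 K, ΔS = -0.66 psu (deep − shallow).
Δρ/ρ₀ = −αΔT + βΔS = 8.84 × 10⁻⁴ − 5.016 × 10⁻⁴ = 3.824 × 10⁻⁴, so Δρ ≈ 0.3916 kg m⁻³.
N² = (g/ρ₀)·Δρ/Δz = g·(Δρ/ρ₀)/Δz = 9.8 × 3.824 × 10⁻⁴ / 20 = 1.8738 × 10⁻⁴ s⁻².
N = √(1.8738 × 10⁻⁴) = 0.013689 rad s⁻¹ ≈ 0.0137 rad s⁻¹.

0.0137 rad s⁻¹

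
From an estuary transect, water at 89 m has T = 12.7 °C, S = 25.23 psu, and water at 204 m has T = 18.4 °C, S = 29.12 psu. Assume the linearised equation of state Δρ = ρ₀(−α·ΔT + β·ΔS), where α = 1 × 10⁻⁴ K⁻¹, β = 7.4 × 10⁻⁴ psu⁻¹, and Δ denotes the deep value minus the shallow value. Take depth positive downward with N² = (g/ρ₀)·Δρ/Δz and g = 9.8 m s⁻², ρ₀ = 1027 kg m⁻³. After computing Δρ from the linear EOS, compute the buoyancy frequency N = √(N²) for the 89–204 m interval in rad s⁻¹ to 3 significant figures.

0.0140 rad s⁻¹

ΔT = +5.7 K, ΔS = +3.89 psu (deep − shallow).
Δρ/ρ₀ = −αΔT + βΔS = -5.70 × 10⁻⁴ + 2.8786 × 10⁻³ = 2.3086 × 10⁻³, so Δρ ≈ 2.371 kg m⁻³.
N² = (g/ρ₀)·Δρ/Δz = g·(Δρ/ρ₀)/Δz = 9.8 × 2.3086 × 10⁻³ / 115 = 1.9673 × 10⁻⁴ s⁻².
N = √(1.9673 × 10⁻⁴) = 0.014026 rad s⁻¹ ≈ 0.0140 rad s⁻¹.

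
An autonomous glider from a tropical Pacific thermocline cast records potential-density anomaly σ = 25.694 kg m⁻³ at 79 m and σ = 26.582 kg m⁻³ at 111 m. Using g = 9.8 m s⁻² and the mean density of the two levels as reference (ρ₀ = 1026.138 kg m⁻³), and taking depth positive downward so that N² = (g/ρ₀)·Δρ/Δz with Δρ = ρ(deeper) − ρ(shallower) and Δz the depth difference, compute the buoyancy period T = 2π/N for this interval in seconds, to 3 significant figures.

Δρ = 1026.582 − 1025.694 = 0.888 kg m⁻³ over Δz = 111 − 79 = 32 m.
N² = (9.8/1026.138) × (0.888/32) = 2.6502 × 10⁻⁴ s⁻².
N = √(2.6502 × 10⁻⁴) = 0.016279 rad s⁻¹, so T = 2π/N = 385.97 s ≈ 386 s.
A positive N² confirms static stability across the interval.

386 s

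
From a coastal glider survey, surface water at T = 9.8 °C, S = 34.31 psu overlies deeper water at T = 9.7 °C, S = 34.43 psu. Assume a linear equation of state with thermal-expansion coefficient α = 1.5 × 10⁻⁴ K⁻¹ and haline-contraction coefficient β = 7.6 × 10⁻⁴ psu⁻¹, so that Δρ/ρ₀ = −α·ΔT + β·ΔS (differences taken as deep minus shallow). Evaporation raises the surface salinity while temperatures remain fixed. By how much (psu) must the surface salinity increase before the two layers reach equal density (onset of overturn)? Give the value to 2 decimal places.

Neutral buoyancy requires −α(T_deep − T_surf) + β(S_deep − S_surf′) = 0.
S_surf′ = S_deep − (α/β)·ΔT = 34.43 − (1.5 × 10⁻⁴/7.6 × 10⁻⁴)·(-0.1) = 34.4497 psu.
Increase required: 34.4497 − 34.31 = 0.1397 psu.

0.14 psu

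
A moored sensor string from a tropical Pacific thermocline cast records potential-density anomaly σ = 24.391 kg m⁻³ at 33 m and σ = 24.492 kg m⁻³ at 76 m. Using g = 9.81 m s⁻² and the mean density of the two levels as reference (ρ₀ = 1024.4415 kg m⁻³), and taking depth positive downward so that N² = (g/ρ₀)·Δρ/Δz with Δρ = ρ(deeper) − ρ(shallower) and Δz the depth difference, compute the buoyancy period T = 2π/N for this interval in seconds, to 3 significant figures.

1.32 × 10³ s

Δρ = 1024.492 − 1024.391 = 0.101 kg m⁻³ over Δz = 76 − 33 = 43 m.
N² = (9.81/1024.4415) × (0.101/43) = 2.2492 × 10⁻⁵ s⁻².
N = √(2.2492 × 10⁻⁵) = 4.7426 × 10⁻³ rad s⁻¹, so T = 2π/N = 1.3248 × 10³ s ≈ 1.32 × 10³ s.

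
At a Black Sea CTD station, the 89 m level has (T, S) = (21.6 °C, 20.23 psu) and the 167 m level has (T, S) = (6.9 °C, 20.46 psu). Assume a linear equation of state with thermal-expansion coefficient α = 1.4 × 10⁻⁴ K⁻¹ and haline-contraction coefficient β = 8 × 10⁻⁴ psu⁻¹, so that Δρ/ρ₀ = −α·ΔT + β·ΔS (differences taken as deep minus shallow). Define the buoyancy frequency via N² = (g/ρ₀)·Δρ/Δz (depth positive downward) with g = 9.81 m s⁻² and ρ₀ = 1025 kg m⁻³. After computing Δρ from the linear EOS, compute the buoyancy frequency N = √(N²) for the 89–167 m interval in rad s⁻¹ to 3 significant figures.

0.0168 rad s⁻¹

ΔT = -14.7 K, ΔS = +0.23 psu (deep − shallow).
Δρ/ρ₀ = −αΔT + βΔS = 2.058 × 10⁻³ + 1.84 × 10⁻⁴ = 2.242 × 10⁻³, so Δρ ≈ 2.298 kg m⁻³.
N² = (g/ρ₀)·Δρ/Δz = g·(Δρ/ρ₀)/Δz = 9.81 × 2.242 × 10⁻³ / 78 = 2.8197 × 10⁻⁴ s⁻².
N = √(2.8197 × 10⁻⁴) = 0.016792 rad s⁻¹ ≈ 0.0168 rad s⁻¹.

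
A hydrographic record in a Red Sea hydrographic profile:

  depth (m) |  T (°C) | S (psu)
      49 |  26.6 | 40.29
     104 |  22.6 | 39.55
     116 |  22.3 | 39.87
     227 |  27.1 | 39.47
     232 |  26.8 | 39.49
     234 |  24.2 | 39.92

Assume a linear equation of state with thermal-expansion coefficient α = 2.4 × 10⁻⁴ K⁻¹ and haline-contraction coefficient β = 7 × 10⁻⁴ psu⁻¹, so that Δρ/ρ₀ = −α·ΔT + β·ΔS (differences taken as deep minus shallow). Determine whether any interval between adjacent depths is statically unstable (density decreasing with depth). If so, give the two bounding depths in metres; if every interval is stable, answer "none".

116–227 m

Evaluate Δρ/ρ₀ = −αΔT + βΔS across each adjacent pair:
  49–104 m: −αΔT+βΔS = −(2.4 × 10⁻⁴)(-4.0)+(7 × 10⁻⁴)(-0.74) = 4.4 × 10⁻⁴ → stable
  104–116 m: −αΔT+βΔS = −(2.4 × 10⁻⁴)(-0.3)+(7 × 10⁻⁴)(+0.32) = 3.0 × 10⁻⁴ → stable
  116–227 m: −αΔT+βΔS = −(2.4 × 10⁻⁴)(+4.8)+(7 × 10⁻⁴)(-0.40) = -1.4 × 10⁻³ → UNSTABLE
  227–232 m: −αΔT+βΔS = −(2.4 × 10⁻⁴)(-0.3)+(7 × 10⁻⁴)(+0.02) = 8.6 × 10⁻⁵ → stable
  232–234 m: −αΔT+βΔS = −(2.4 × 10⁻⁴)(-2.6)+(7 × 10⁻⁴)(+0.43) = 9.3 × 10⁻⁴ → stable
The 116–227 m interval has Δρ < 0: lighter water underlies denser water.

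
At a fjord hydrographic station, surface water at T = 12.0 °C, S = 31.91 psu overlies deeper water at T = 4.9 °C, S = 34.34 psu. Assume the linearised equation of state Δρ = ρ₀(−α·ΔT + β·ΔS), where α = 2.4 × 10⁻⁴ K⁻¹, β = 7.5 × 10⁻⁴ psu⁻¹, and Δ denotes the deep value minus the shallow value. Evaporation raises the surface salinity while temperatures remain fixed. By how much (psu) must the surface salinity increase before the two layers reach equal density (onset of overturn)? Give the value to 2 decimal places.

Neutral buoyancy requires −α(T_deep − T_surf) + β(S_deep − S_surf′) = 0.
S_surf′ = S_deep − (α/β)·ΔT = 34.34 − (2.4 × 10⁻⁴/7.5 × 10⁻⁴)·(-7.1) = 36.6120 psu.
Increase required: 36.6120 − 31.91 = 4.7020 psu.

4.70 psu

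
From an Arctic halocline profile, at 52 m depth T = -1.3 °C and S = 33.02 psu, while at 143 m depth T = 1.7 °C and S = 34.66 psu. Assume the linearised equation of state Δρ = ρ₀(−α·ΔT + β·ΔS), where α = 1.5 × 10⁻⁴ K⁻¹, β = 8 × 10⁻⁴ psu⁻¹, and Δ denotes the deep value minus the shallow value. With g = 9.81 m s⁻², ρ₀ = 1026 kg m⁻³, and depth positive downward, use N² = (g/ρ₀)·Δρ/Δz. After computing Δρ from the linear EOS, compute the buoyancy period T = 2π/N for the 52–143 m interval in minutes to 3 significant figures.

ΔT = +3.0 K, ΔS = +1.64 psu (deep − shallow).
Δρ/ρ₀ = −αΔT + βΔS = -4.50 × 10⁻⁴ + 1.312 × 10⁻³ = 8.62 × 10⁻⁴, so Δρ ≈ 0.8844 kg m⁻³.
N² = (g/ρ₀)·Δρ/Δz = g·(Δρ/ρ₀)/Δz = 9.81 × 8.62 × 10⁻⁴ / 91 = 9.2925 × 10⁻⁵ s⁻².
N = √(9.2925 × 10⁻⁵) = 9.6398 × 10⁻³ rad s⁻¹ → T = 2π/N = 651.80 s = 10.863 min ≈ 10.9 min.

10.9 min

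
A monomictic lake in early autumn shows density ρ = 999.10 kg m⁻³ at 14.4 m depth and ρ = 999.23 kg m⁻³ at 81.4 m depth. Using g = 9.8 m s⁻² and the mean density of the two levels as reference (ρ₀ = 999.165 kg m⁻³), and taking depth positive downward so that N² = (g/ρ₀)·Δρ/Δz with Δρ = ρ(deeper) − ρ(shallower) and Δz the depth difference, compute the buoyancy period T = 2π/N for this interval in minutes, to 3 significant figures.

24.0 min

Δρ = 999.23 − 999.10 = 0.13 kg m⁻³ over Δz = 81.4 − 14.4 = 67 m.
N² = (9.8/999.165) × (0.13/67) = 1.9031 × 10⁻⁵ s⁻².
N = √(1.9031 × 10⁻⁵) = 4.3625 × 10⁻³ rad s⁻¹, so T = 2π/N = 1.4403 × 10³ s = 24.005 min ≈ 24.0 min.
Since Δρ > 0 the layer is stably stratified.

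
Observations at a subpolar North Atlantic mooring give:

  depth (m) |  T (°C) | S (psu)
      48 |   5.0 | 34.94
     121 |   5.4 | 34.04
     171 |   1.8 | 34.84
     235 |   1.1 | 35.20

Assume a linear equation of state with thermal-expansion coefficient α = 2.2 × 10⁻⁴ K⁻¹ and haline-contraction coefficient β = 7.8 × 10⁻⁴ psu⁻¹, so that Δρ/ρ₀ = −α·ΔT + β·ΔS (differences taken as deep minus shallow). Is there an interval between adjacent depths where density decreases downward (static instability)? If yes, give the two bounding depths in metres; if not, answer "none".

48–121 m

Evaluate Δρ/ρ₀ = −αΔT + βΔS across each adjacent pair:
  48–121 m: −αΔT+βΔS = −(2.2 × 10⁻⁴)(+0.4)+(7.8 × 10⁻⁴)(-0.90) = -7.9 × 10⁻⁴ → UNSTABLE
  121–171 m: −αΔT+βΔS = −(2.2 × 10⁻⁴)(-3.6)+(7.8 × 10⁻⁴)(+0.80) = 1.4 × 10⁻³ → stable
  171–235 m: −αΔT+βΔS = −(2.2 × 10⁻⁴)(-0.7)+(7.8 × 10⁻⁴)(+0.36) = 4.3 × 10⁻⁴ → stable
The 48–121 m interval has Δρ < 0: lighter water underlies denser water.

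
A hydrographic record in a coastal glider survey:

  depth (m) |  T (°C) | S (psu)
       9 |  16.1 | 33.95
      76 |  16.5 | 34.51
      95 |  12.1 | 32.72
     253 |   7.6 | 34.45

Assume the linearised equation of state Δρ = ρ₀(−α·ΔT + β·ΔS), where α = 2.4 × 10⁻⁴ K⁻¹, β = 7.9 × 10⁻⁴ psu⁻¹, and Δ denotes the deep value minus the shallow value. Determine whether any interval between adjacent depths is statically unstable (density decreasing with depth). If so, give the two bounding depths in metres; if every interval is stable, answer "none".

Evaluate Δρ/ρ₀ = −αΔT + βΔS across each adjacent pair:
  9–76 m: −αΔT+βΔS = −(2.4 × 10⁻⁴)(+0.4)+(7.9 × 10⁻⁴)(+0.56) = 3.5 × 10⁻⁴ → stable
  76–95 m: −αΔT+βΔS = −(2.4 × 10⁻⁴)(-4.4)+(7.9 × 10⁻⁴)(-1.79) = -3.6 × 10⁻⁴ → UNSTABLE
  95–253 m: −αΔT+βΔS = −(2.4 × 10⁻⁴)(-4.5)+(7.9 × 10⁻⁴)(+1.73) = 2.4 × 10⁻³ → stable
The 76–95 m interval has Δρ < 0: lighter water underlies denser water.

76–95 m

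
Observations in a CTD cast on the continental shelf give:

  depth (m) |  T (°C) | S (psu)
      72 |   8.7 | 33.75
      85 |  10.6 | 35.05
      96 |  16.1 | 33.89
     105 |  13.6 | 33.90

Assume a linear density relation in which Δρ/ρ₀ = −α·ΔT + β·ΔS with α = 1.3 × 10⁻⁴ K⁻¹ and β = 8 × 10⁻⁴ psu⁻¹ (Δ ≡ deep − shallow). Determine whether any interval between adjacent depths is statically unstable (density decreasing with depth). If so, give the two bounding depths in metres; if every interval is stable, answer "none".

Evaluate Δρ/ρ₀ = −αΔT + βΔS across each adjacent pair:
  72–85 m: −αΔT+βΔS = −(1.3 × 10⁻⁴)(+1.9)+(8 × 10⁻⁴)(+1.30) = 7.9 × 10⁻⁴ → stable
  85–96 m: −αΔT+βΔS = −(1.3 × 10⁻⁴)(+5.5)+(8 × 10⁻⁴)(-1.16) = -1.6 × 10⁻³ → UNSTABLE
  96–105 m: −αΔT+βΔS = −(1.3 × 10⁻⁴)(-2.5)+(8 × 10⁻⁴)(+0.01) = 3.3 × 10⁻⁴ → stable
The 85–96 m interval has Δρ < 0: lighter water underlies denser water.

85–96 m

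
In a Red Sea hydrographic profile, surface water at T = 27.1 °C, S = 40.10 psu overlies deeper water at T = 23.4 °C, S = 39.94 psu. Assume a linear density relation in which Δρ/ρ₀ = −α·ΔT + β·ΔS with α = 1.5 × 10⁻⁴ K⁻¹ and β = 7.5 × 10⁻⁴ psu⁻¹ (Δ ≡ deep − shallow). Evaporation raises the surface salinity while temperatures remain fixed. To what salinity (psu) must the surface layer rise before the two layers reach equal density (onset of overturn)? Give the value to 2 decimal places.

Neutral buoyancy requires −α(T_deep − T_surf) + β(S_deep − S_surf′) = 0.
S_surf′ = S_deep − (α/β)·ΔT = 39.94 − (1.5 × 10⁻⁴/7.5 × 10⁻⁴)·(-3.7) = 40.6800 psu.
Increase required: 40.6800 − 40.10 = 0.5800 psu.

40.68 psu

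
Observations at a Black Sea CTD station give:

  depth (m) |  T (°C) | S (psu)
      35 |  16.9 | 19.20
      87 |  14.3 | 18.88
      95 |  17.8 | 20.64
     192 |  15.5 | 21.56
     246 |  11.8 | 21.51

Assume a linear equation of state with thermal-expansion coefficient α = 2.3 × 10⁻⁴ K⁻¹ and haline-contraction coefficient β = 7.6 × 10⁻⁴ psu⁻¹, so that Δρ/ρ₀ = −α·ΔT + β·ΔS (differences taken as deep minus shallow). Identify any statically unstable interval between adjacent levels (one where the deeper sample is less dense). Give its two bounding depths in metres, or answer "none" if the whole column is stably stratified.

none

Evaluate Δρ/ρ₀ = −αΔT + βΔS across each adjacent pair:
  35–87 m: −αΔT+βΔS = −(2.3 × 10⁻⁴)(-2.6)+(7.6 × 10⁻⁴)(-0.32) = 3.5 × 10⁻⁴ → stable
  87–95 m: −αΔT+βΔS = −(2.3 × 10⁻⁴)(+3.5)+(7.6 × 10⁻⁴)(+1.76) = 5.3 × 10⁻⁴ → stable
  95–192 m: −αΔT+βΔS = −(2.3 × 10⁻⁴)(-2.3)+(7.6 × 10⁻⁴)(+0.92) = 1.2 × 10⁻³ → stable
  192–246 m: −αΔT+βΔS = −(2.3 × 10⁻⁴)(-3.7)+(7.6 × 10⁻⁴)(-0.05) = 8.1 × 10⁻⁴ → stable
Every interval has Δρ > 0: the column is stably stratified throughout.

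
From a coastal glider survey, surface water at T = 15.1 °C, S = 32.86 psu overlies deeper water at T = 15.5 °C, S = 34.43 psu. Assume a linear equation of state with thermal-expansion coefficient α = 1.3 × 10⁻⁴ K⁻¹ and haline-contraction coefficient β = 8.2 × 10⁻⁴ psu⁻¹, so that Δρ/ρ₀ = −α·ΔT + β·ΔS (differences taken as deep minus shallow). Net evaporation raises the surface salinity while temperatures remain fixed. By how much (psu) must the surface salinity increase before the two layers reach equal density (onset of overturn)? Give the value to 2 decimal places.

Neutral buoyancy requires −α(T_deep − T_surf) + β(S_deep − S_surf′) = 0.
S_surf′ = S_deep − (α/β)·ΔT = 34.43 − (1.3 × 10⁻⁴/8.2 × 10⁻⁴)·(+0.4) = 34.3666 psu.
Increase required: 34.3666 − 32.86 = 1.5066 psu.

1.51 psu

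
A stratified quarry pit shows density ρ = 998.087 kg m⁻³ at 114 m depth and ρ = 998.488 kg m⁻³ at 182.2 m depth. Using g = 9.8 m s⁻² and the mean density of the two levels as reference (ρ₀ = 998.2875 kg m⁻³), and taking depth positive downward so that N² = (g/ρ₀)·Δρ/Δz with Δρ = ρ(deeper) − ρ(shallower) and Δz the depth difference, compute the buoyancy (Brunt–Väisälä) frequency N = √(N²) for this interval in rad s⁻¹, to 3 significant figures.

Δρ = 998.488 − 998.087 = 0.401 kg m⁻³ over Δz = 182.2 − 114 = 68.2 m.
N² = (9.8/998.2875) × (0.401/68.2) = 5.7721 × 10⁻⁵ s⁻².
N = √(5.7721 × 10⁻⁵) = 7.5974 × 10⁻³ rad s⁻¹ ≈ 7.60 × 10⁻³ rad s⁻¹.

7.60 × 10⁻³ rad s⁻¹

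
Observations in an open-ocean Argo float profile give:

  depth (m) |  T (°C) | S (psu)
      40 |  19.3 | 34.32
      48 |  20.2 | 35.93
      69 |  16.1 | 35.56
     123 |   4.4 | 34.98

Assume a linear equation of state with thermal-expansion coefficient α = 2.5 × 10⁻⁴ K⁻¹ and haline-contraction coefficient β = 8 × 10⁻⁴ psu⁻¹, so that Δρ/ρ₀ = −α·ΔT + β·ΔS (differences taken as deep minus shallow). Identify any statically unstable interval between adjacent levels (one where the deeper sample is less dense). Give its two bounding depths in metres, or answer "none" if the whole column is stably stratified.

none

Evaluate Δρ/ρ₀ = −αΔT + βΔS across each adjacent pair:
  40–48 m: −αΔT+βΔS = −(2.5 × 10⁻⁴)(+0.9)+(8 × 10⁻⁴)(+1.61) = 1.1 × 10⁻³ → stable
  48–69 m: −αΔT+βΔS = −(2.5 × 10⁻⁴)(-4.1)+(8 × 10⁻⁴)(-0.37) = 7.3 × 10⁻⁴ → stable
  69–123 m: −αΔT+βΔS = −(2.5 × 10⁻⁴)(-11.7)+(8 × 10⁻⁴)(-0.58) = 2.5 × 10⁻³ → stable
Every interval has Δρ > 0: the column is stably stratified throughout.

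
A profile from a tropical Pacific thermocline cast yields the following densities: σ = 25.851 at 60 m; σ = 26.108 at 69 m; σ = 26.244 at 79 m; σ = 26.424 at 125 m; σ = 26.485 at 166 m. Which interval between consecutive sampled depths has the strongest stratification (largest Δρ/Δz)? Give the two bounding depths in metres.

Compute the density gradient over each adjacent pair:
  60–69 m: Δρ/Δz = 0.257/9 = 0.029 kg m⁻⁴
  69–79 m: Δρ/Δz = 0.136/10 = 0.014 kg m⁻⁴
  79–125 m: Δρ/Δz = 0.180/46 = 3.9 × 10⁻³ kg m⁻⁴
  125–166 m: Δρ/Δz = 0.061/41 = 1.5 × 10⁻³ kg m⁻⁴
The largest gradient is in the 60–69 m interval — the pycnocline.

60–69 m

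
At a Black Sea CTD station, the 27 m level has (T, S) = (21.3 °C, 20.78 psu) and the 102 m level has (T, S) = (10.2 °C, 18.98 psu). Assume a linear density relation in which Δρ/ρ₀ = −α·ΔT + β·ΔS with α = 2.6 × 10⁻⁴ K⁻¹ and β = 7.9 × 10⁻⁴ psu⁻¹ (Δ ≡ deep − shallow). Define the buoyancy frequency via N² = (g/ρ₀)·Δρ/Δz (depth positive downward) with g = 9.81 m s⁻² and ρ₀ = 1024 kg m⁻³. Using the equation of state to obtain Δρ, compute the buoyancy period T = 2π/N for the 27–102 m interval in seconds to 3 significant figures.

454 s

ΔT = -11.1 K, ΔS = -1.80 psu (deep − shallow).
Δρ/ρ₀ = −αΔT + βΔS = 2.886 × 10⁻³ − 1.422 × 10⁻³ = 1.464 × 10⁻³, so Δρ ≈ 1.499 kg m⁻³.
N² = (g/ρ₀)·Δρ/Δz = g·(Δρ/ρ₀)/Δz = 9.81 × 1.464 × 10⁻³ / 75 = 1.9149 × 10⁻⁴ s⁻².
N = √(1.9149 × 10⁻⁴) = 0.013838 rad s⁻¹ → T = 2π/N = 454.05 s ≈ 454 s.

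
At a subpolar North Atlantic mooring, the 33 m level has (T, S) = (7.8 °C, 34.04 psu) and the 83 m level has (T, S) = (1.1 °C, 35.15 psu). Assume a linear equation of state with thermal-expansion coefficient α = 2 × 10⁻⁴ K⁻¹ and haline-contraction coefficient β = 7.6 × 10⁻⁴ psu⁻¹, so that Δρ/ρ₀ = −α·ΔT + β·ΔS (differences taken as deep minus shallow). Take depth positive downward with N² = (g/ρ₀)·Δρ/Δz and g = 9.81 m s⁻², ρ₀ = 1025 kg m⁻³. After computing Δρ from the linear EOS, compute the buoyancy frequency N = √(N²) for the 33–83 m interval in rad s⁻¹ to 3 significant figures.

ΔT = -6.7 K, ΔS = +1.11 psu (deep − shallow).
Δρ/ρ₀ = −αΔT + βΔS = 1.34 × 10⁻³ + 8.436 × 10⁻⁴ = 2.1836 × 10⁻³, so Δρ ≈ 2.238 kg m⁻³.
N² = (g/ρ₀)·Δρ/Δz = g·(Δρ/ρ₀)/Δz = 9.81 × 2.1836 × 10⁻³ / 50 = 4.2842 × 10⁻⁴ s⁻².
N = √(4.2842 × 10⁻⁴) = 0.020698 rad s⁻¹ ≈ 0.0207 rad s⁻¹.

0.0207 rad s⁻¹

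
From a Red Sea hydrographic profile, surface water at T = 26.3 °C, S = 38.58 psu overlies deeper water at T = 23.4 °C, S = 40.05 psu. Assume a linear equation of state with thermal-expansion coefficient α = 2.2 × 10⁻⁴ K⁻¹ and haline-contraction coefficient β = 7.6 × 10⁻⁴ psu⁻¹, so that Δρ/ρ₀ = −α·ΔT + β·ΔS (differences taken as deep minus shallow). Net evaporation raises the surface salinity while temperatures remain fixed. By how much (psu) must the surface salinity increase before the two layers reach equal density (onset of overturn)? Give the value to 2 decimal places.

2.31 psu

Neutral buoyancy requires −α(T_deep − T_surf) + β(S_deep − S_surf′) = 0.
S_surf′ = S_deep − (α/β)·ΔT = 40.05 − (2.2 × 10⁻⁴/7.6 × 10⁻⁴)·(-2.9) = 40.8895 psu.
Increase required: 40.8895 − 38.58 = 2.3095 psu.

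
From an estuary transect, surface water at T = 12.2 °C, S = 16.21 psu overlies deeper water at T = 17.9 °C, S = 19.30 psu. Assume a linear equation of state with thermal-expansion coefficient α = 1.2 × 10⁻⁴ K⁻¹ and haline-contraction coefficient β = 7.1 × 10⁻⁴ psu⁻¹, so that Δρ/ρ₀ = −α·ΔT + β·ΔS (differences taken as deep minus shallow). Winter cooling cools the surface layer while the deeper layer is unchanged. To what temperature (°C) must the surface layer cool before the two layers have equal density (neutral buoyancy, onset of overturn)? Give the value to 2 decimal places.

-0.38 °C

Neutral buoyancy requires Δρ = 0, i.e. −α(T_deep − T_surf′) + β(S_deep − S_surf) = 0.
T_surf′ = T_deep − (β/α)·ΔS = 17.9 − (7.1 × 10⁻⁴/1.2 × 10⁻⁴)·(+3.09) = -0.3825 °C.
Cooling required: 12.2 − (-0.3825) = 12.5825 °C.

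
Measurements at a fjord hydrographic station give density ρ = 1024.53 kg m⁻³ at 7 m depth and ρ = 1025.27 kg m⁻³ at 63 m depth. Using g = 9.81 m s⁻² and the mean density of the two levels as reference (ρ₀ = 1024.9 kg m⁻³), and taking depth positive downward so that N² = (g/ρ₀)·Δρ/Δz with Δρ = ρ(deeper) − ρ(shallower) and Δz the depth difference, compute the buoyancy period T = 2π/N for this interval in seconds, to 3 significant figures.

Δρ = 1025.27 − 1024.53 = 0.74 kg m⁻³ over Δz = 63 − 7 = 56 m.
N² = (9.81/1024.9) × (0.74/56) = 1.2648 × 10⁻⁴ s⁻².
N = √(1.2648 × 10⁻⁴) = 0.011246 rad s⁻¹, so T = 2π/N = 558.70 s ≈ 559 s.

559 s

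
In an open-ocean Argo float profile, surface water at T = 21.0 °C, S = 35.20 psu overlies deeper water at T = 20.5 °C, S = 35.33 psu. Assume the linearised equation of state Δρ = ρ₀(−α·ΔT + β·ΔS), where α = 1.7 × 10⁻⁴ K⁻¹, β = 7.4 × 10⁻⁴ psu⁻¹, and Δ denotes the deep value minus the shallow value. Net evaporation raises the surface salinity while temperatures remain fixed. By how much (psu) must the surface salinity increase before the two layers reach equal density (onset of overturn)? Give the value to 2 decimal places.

Neutral buoyancy requires −α(T_deep − T_surf) + β(S_deep − S_surf′) = 0.
S_surf′ = S_deep − (α/β)·ΔT = 35.33 − (1.7 × 10⁻⁴/7.4 × 10⁻⁴)·(-0.5) = 35.4449 psu.
Increase required: 35.4449 − 35.20 = 0.2449 psu.

0.24 psu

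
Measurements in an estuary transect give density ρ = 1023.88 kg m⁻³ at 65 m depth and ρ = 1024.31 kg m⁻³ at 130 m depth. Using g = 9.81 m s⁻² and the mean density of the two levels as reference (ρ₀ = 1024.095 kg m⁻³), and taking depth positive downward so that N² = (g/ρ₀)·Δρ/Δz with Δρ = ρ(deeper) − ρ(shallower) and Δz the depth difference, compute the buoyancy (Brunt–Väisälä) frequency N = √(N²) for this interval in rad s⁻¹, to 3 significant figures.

Δρ = 1024.31 − 1023.88 = 0.43 kg m⁻³ over Δz = 130 − 65 = 65 m.
N² = (9.81/1024.095) × (0.43/65) = 6.3370 × 10⁻⁵ s⁻².
N = √(6.3370 × 10⁻⁵) = 7.9605 × 10⁻³ rad s⁻¹ ≈ 7.96 × 10⁻³ rad s⁻¹.

7.96 × 10⁻³ rad s⁻¹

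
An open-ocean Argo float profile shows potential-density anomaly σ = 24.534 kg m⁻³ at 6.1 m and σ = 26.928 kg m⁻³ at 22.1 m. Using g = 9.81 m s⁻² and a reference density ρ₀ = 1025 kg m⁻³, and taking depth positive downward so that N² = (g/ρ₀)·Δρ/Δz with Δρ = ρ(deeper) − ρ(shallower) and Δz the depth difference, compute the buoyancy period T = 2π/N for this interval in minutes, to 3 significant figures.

2.77 min

Δρ = 1026.928 − 1024.534 = 2.394 kg m⁻³ over Δz = 22.1 − 6.1 = 16 m.
N² = (9.81/1025) × (2.394/16) = 1.4320 × 10⁻³ s⁻².
N = √(1.4320 × 10⁻³) = 0.037842 rad s⁻¹, so T = 2π/N = 166.04 s = 2.7673 min ≈ 2.77 min.
N² > 0, so the interval is statically stable.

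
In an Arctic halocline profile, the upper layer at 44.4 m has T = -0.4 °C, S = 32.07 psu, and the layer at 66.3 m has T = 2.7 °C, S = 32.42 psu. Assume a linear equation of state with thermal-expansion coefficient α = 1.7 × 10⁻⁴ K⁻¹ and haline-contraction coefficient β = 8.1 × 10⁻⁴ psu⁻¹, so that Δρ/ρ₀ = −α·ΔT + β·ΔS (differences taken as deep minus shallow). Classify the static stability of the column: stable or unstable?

unstable

ΔT = 2.7 − -0.4 = +3.1 K and ΔS = 32.42 − 32.07 = +0.35 psu (deep − shallow).
−αΔT = -5.27 × 10⁻⁴; βΔS = 2.835 × 10⁻⁴; sum Δρ/ρ₀ = -2.435 × 10⁻⁴.
Δρ/ρ₀ < 0, so Δρ < 0: deeper water is lighter → statically unstable; the column would overturn.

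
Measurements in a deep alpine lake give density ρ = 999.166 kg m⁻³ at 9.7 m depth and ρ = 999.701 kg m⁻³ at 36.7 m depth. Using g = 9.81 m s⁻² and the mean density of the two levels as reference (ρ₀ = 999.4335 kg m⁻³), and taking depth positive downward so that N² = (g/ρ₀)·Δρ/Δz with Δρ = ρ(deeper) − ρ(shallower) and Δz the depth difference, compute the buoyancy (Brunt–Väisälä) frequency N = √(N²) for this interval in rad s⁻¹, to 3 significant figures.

Δρ = 999.701 − 999.166 = 0.535 kg m⁻³ over Δz = 36.7 − 9.7 = 27 m.
N² = (9.81/999.4335) × (0.535/27) = 1.9449 × 10⁻⁴ s⁻².
N = √(1.9449 × 10⁻⁴) = 0.013946 rad s⁻¹ ≈ 0.0139 rad s⁻¹.

0.0139 rad s⁻¹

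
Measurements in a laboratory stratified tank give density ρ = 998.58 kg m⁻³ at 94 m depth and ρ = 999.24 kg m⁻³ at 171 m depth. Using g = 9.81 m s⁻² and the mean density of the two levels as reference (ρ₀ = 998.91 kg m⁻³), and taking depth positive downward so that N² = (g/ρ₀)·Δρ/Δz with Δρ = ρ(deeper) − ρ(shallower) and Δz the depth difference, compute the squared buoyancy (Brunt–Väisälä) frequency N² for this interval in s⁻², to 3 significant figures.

Δρ = 999.24 − 998.58 = 0.66 kg m⁻³ over Δz = 171 − 94 = 77 m.
N² = (9.81/998.91) × (0.66/77) = 8.4177 × 10⁻⁵ s⁻² ≈ 8.42 × 10⁻⁵ s⁻².

8.42 × 10⁻⁵ s⁻²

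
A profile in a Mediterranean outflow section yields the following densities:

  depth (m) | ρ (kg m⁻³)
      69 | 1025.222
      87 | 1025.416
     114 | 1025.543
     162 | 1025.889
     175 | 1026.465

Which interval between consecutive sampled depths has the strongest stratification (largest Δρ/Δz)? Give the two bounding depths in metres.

Compute the density gradient over each adjacent pair:
  69–87 m: Δρ/Δz = 0.194/18 = 0.011 kg m⁻⁴
  87–114 m: Δρ/Δz = 0.127/27 = 4.7 × 10⁻³ kg m⁻⁴
  114–162 m: Δρ/Δz = 0.346/48 = 7.2 × 10⁻³ kg m⁻⁴
  162–175 m: Δρ/Δz = 0.576/13 = 0.044 kg m⁻⁴
The largest gradient is in the 162–175 m interval — the pycnocline.

162–175 m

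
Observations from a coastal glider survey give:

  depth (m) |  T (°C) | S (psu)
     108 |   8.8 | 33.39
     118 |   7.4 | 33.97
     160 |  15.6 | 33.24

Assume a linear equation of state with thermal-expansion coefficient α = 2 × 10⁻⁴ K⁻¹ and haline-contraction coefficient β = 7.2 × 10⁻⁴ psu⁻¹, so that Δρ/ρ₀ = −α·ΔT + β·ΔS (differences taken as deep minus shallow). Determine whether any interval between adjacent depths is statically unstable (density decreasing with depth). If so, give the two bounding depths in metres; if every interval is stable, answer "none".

118–160 m

Evaluate Δρ/ρ₀ = −αΔT + βΔS across each adjacent pair:
  108–118 m: −αΔT+βΔS = −(2 × 10⁻⁴)(-1.4)+(7.2 × 10⁻⁴)(+0.58) = 7.0 × 10⁻⁴ → stable
  118–160 m: −αΔT+βΔS = −(2 × 10⁻⁴)(+8.2)+(7.2 × 10⁻⁴)(-0.73) = -2.2 × 10⁻³ → UNSTABLE
The 118–160 m interval has Δρ < 0: lighter water underlies denser water.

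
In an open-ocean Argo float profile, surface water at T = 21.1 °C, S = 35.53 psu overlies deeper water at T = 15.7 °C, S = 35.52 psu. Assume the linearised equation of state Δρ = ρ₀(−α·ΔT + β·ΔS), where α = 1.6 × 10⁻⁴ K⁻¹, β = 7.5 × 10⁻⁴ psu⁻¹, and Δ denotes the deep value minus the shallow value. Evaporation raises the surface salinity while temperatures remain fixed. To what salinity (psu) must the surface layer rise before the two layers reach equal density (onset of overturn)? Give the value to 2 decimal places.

Neutral buoyancy requires −α(T_deep − T_surf) + β(S_deep − S_surf′) = 0.
S_surf′ = S_deep − (α/β)·ΔT = 35.52 − (1.6 × 10⁻⁴/7.5 × 10⁻⁴)·(-5.4) = 36.6720 psu.
Increase required: 36.6720 − 35.53 = 1.1420 psu.

36.67 psu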